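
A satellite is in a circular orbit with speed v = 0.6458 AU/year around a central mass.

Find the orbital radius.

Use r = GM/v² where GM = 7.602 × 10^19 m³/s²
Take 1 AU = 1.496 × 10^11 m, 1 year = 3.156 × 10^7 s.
v = 0.6458 AU/year = 3061.21 m/s
GM = 7.602 × 10^19 m³/s²
v² = 9.37099 × 10^6 m²/s²
r = GM/v² = (7.602 × 10^19) / (9.37099 × 10^6) = 8.11227 × 10^12 m ≈ 54.23 AU

Final answer: 54.23 AU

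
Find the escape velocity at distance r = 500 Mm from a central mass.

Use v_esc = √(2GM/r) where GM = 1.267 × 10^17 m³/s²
r = 500 Mm = 5 × 10^8 m
GM = 1.267 × 10^17 m³/s²
2GM/r = 2 × (1.267 × 10^17) / (5 × 10^8) = 5.068 × 10^8 m²/s²
v_esc = √(2GM/r) = 22512.2 m/s ≈ 22.51 km/s

Final answer: 22.51 km/s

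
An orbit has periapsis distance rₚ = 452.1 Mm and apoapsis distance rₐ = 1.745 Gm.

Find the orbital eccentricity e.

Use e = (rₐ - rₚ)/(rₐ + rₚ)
rₚ = 452.1 Mm = 4.521 × 10^8 m
rₐ = 1.745 Gm = 1.745 × 10^9 m
rₐ − rₚ = 1.2929 × 10^9 m
rₐ + rₚ = 2.1971 × 10^9 m
e = (rₐ − rₚ)/(rₐ + rₚ) = 0.588458

Final answer: e = 0.5885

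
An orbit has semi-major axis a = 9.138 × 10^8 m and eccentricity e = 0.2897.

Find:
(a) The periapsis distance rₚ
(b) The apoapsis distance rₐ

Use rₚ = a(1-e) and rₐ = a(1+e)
a = 9.138 × 10^8 m
e = 0.2897:  1 − e = 0.7103,  1 + e = 1.2897
(a) rₚ = a(1 − e) = 9.138 × 10^8 m × 0.7103 = 6.49072 × 10^8 m ≈ 6.491 × 10^8 m
(b) rₐ = a(1 + e) = 9.138 × 10^8 m × 1.2897 = 1.17853 × 10^9 m ≈ 1.179 × 10^9 m

Final answer:
(a) rₚ = 6.491 × 10^8 m
(b) rₐ = 1.179 × 10^9 m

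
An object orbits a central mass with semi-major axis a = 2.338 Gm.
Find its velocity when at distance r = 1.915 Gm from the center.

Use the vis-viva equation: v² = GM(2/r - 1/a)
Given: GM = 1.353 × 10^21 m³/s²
a = 2.338 Gm = 2.338 × 10^9 m
r = 1.915 Gm = 1.915 × 10^9 m
GM = 1.353 × 10^21 m³/s²
2/r − 1/a = 1.04439 × 10^-9 − 4.27716 × 10^-10 = 6.1667 × 10^-10 m⁻¹
v² = GM (2/r − 1/a) = 8.34355 × 10^11 m²/s²
v = 913430 m/s ≈ 913.4 km/s

Final answer: 913.4 km/s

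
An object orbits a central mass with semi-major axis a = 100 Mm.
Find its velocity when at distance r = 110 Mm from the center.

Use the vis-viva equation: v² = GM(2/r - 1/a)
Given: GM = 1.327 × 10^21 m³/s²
a = 100 Mm = 1 × 10^8 m
r = 110 Mm = 1.1 × 10^8 m
GM = 1.327 × 10^21 m³/s²
2/r − 1/a = 1.81818 × 10^-8 − 1 × 10^-8 = 8.18182 × 10^-9 m⁻¹
v² = GM (2/r − 1/a) = 1.08573 × 10^13 m²/s²
v = 3.29504 × 10^6 m/s ≈ 3295 km/s

Final answer: 3295 km/s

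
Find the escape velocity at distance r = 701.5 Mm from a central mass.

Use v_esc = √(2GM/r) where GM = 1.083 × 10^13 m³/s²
r = 701.5 Mm = 7.015 × 10^8 m
GM = 1.083 × 10^13 m³/s²
2GM/r = 2 × (1.083 × 10^13) / (7.015 × 10^8) = 30876.7 m²/s²
v_esc = √(2GM/r) = 175.718 m/s ≈ 175.7 m/s

Final answer: 175.7 m/s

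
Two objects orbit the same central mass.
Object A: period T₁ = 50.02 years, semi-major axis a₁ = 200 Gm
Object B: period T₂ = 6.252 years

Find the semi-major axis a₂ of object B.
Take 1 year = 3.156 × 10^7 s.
T₁ = 50.02 years = 1.57863 × 10^9 s
T₂ = 6.252 years = 1.97313 × 10^8 s
a₁ = 200 Gm = 2 × 10^11 m
Kepler's third law: (T₂/T₁)² = (a₂/a₁)³  ⇒  a₂ = a₁ (T₂/T₁)^(2/3)
T₂/T₁ = 0.12499
(T₂/T₁)^(2/3) = 0.249987
a₂ = 2 × 10^11 m × 0.249987 = 4.99973 × 10^10 m ≈ 50 Gm

Final answer: a₂ = 50 Gm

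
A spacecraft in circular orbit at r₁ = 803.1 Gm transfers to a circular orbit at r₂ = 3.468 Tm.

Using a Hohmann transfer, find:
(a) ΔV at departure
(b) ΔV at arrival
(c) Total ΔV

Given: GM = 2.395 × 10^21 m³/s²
r₁ = 803.1 Gm = 8.031 × 10^11 m
r₂ = 3.468 Tm = 3.468 × 10^12 m
GM = 2.395 × 10^21 m³/s²
Transfer ellipse: a_t = (r₁ + r₂)/2 = 2.13555 × 10^12 m
Circular speed at r₁: v₁ = √(GM/r₁) = 54609.5 m/s
Transfer speed at r₁ (periapsis): v₁ₜ = √(GM(2/r₁ − 1/a_t)) = 69590.9 m/s
(a) ΔV₁ = v₁ₜ − v₁ = 14981.5 m/s ≈ 14.98 km/s
Circular speed at r₂: v₂ = √(GM/r₂) = 26279.3 m/s
Transfer speed at r₂ (apoapsis): v₂ₜ = √(GM(2/r₂ − 1/a_t)) = 16115.5 m/s
(b) ΔV₂ = v₂ − v₂ₜ = 10163.8 m/s ≈ 10.16 km/s
(c) ΔV_total = ΔV₁ + ΔV₂ = 25145.2 m/s ≈ 25.15 km/s

Final answer:
(a) ΔV₁ = 14.98 km/s
(b) ΔV₂ = 10.16 km/s
(c) ΔV_total = 25.15 km/s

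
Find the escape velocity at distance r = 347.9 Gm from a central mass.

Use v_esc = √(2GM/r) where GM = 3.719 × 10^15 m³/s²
r = 347.9 Gm = 3.479 × 10^11 m
GM = 3.719 × 10^15 m³/s²
2GM/r = 2 × (3.719 × 10^15) / (3.479 × 10^11) = 21379.7 m²/s²
v_esc = √(2GM/r) = 146.218 m/s ≈ 146.2 m/s

Final answer: 146.2 m/s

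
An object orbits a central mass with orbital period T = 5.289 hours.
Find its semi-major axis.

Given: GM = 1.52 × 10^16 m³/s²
T = 5.289 hours = 19040.4 s
GM = 1.52 × 10^16 m³/s²
Kepler's third law: a³ = GM T² / (4π²)
T² = 3.62537 × 10^8 s²
a³ = (1.52 × 10^16) × (3.62537 × 10^8) / (4π²) = 1.39584 × 10^23 m³
a = (a³)^(1/3) = 5.18735 × 10^7 m ≈ 51.87 Mm

Final answer: 51.87 Mm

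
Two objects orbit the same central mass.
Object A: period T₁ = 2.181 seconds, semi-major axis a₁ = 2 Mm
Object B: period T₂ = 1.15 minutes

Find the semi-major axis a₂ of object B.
T₁ = 2.181 seconds
T₂ = 1.15 minutes = 69 s
a₁ = 2 Mm = 2 × 10^6 m
Kepler's third law: (T₂/T₁)² = (a₂/a₁)³  ⇒  a₂ = a₁ (T₂/T₁)^(2/3)
T₂/T₁ = 31.6369
(T₂/T₁)^(2/3) = 10.003
a₂ = 2 × 10^6 m × 10.003 = 2.00059 × 10^7 m ≈ 20.01 Mm

Final answer: a₂ = 20.01 Mm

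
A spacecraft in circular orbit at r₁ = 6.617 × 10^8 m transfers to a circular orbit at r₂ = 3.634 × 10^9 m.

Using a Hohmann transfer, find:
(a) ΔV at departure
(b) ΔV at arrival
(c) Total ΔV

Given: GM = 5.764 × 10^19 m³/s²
r₁ = 6.617 × 10^8 m
r₂ = 3.634 × 10^9 m
GM = 5.764 × 10^19 m³/s²
Transfer ellipse: a_t = (r₁ + r₂)/2 = 2.14785 × 10^9 m
Circular speed at r₁: v₁ = √(GM/r₁) = 295142 m/s
Transfer speed at r₁ (periapsis): v₁ₜ = √(GM(2/r₁ − 1/a_t)) = 383903 m/s
(a) ΔV₁ = v₁ₜ − v₁ = 88761.1 m/s ≈ 88.76 km/s
Circular speed at r₂: v₂ = √(GM/r₂) = 125942 m/s
Transfer speed at r₂ (apoapsis): v₂ₜ = √(GM(2/r₂ − 1/a_t)) = 69903.4 m/s
(b) ΔV₂ = v₂ − v₂ₜ = 56038.3 m/s ≈ 56.04 km/s
(c) ΔV_total = ΔV₁ + ΔV₂ = 144799 m/s ≈ 144.8 km/s

Final answer:
(a) ΔV₁ = 88.76 km/s
(b) ΔV₂ = 56.04 km/s
(c) ΔV_total = 144.8 km/s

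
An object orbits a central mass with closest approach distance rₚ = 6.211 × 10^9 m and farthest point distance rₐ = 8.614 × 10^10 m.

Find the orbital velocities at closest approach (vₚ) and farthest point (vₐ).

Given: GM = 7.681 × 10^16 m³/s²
rₚ = 6.211 × 10^9 m
rₐ = 8.614 × 10^10 m
GM = 7.681 × 10^16 m³/s²
a = (rₚ + rₐ)/2 = 4.61755 × 10^10 m
Vis-viva: v² = GM (2/r − 1/a)
vₚ² = 7.681 × 10^16 × (3.22009 × 10^-10 − 2.16565 × 10^-11) = 2.30701 × 10^7 m²/s²
vₚ = 4803.13 m/s ≈ 4.803 km/s
vₐ² = 7.681 × 10^16 × (2.3218 × 10^-11 − 2.16565 × 10^-11) = 119940 m²/s²
vₐ = 346.323 m/s ≈ 346.3 m/s

Final answer: vₚ = 4.803 km/s, vₐ = 346.3 m/s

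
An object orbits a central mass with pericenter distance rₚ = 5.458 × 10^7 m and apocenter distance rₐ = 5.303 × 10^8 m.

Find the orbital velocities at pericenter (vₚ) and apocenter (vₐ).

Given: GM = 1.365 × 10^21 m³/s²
rₚ = 5.458 × 10^7 m
rₐ = 5.303 × 10^8 m
GM = 1.365 × 10^21 m³/s²
a = (rₚ + rₐ)/2 = 2.9244 × 10^8 m
Vis-viva: v² = GM (2/r − 1/a)
vₚ² = 1.365 × 10^21 × (3.66435 × 10^-8 − 3.4195 × 10^-9) = 4.53507 × 10^13 m²/s²
vₚ = 6.73429 × 10^6 m/s ≈ 6734 km/s
vₐ² = 1.365 × 10^21 × (3.77145 × 10^-9 − 3.4195 × 10^-9) = 4.80405 × 10^11 m²/s²
vₐ = 693113 m/s ≈ 693.1 km/s

Final answer: vₚ = 6734 km/s, vₐ = 693.1 km/s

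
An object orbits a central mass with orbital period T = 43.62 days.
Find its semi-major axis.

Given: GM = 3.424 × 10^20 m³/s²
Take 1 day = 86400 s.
T = 43.62 days = 3.76877 × 10^6 s
GM = 3.424 × 10^20 m³/s²
Kepler's third law: a³ = GM T² / (4π²)
T² = 1.42036 × 10^13 s²
a³ = (3.424 × 10^20) × (1.42036 × 10^13) / (4π²) = 1.23189 × 10^32 m³
a = (a³)^(1/3) = 4.97574 × 10^10 m ≈ 49.76 Gm

Final answer: 49.76 Gm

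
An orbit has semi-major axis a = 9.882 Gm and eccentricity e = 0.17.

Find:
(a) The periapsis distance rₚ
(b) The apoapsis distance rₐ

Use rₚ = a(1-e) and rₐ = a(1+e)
a = 9.882 Gm = 9.882 × 10^9 m
e = 0.17:  1 − e = 0.83,  1 + e = 1.17
(a) rₚ = a(1 − e) = 9.882 × 10^9 m × 0.83 = 8.20206 × 10^9 m ≈ 8.202 Gm
(b) rₐ = a(1 + e) = 9.882 × 10^9 m × 1.17 = 1.15619 × 10^10 m ≈ 11.56 Gm

Final answer:
(a) rₚ = 8.202 Gm
(b) rₐ = 11.56 Gm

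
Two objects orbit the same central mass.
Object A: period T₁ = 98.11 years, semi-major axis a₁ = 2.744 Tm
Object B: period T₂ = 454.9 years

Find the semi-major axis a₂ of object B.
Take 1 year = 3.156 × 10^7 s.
T₁ = 98.11 years = 3.09635 × 10^9 s
T₂ = 454.9 years = 1.43566 × 10^10 s
a₁ = 2.744 Tm = 2.744 × 10^12 m
Kepler's third law: (T₂/T₁)² = (a₂/a₁)³  ⇒  a₂ = a₁ (T₂/T₁)^(2/3)
T₂/T₁ = 4.63663
(T₂/T₁)^(2/3) = 2.78058
a₂ = 2.744 × 10^12 m × 2.78058 = 7.62991 × 10^12 m ≈ 7.63 Tm

Final answer: a₂ = 7.63 Tm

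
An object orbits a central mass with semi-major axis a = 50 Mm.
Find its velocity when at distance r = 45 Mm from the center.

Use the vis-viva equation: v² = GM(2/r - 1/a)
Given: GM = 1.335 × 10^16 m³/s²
a = 50 Mm = 5 × 10^7 m
r = 45 Mm = 4.5 × 10^7 m
GM = 1.335 × 10^16 m³/s²
2/r − 1/a = 4.44444 × 10^-8 − 2 × 10^-8 = 2.44444 × 10^-8 m⁻¹
v² = GM (2/r − 1/a) = 3.26333 × 10^8 m²/s²
v = 18064.7 m/s ≈ 18.06 km/s

Final answer: 18.06 km/s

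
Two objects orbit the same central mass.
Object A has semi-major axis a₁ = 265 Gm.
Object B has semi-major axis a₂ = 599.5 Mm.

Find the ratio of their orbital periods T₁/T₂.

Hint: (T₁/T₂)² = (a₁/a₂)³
a₁ = 265 Gm = 2.65 × 10^11 m
a₂ = 599.5 Mm = 5.995 × 10^8 m
a₁/a₂ = 442.035
T₁/T₂ = (a₁/a₂)^(3/2) = (442.035)^1.5 = 9293.62

Final answer: T₁/T₂ = 9294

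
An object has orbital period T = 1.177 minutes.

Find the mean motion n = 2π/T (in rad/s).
T = 1.177 minutes = 70.62 s
n = 2π / 70.62 s = 0.0889718 rad/s ≈ 0.08897 rad/s

Final answer: n = 0.08897 rad/s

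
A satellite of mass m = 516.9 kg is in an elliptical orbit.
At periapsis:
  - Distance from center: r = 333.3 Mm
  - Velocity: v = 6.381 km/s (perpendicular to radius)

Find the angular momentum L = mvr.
r = 333.3 Mm = 3.333 × 10^8 m
v = 6.381 km/s = 6381 m/s
vr = 6381 × 3.333 × 10^8 = 2.12679 × 10^12 m²/s
L = m × vr = 516.9 × 2.12679 × 10^12 = 1.09934 × 10^15 kg·m²/s ≈ 1.099 × 10^15 kg·m²/s

Final answer: L = 1.099 × 10^15 kg·m²/s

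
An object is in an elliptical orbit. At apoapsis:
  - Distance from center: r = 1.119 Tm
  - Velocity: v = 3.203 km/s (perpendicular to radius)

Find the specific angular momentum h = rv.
r = 1.119 Tm = 1.119 × 10^12 m
v = 3.203 km/s = 3203 m/s
h = rv = 1.119 × 10^12 × 3203 = 3.58416 × 10^15 m²/s ≈ 3.584 × 10^15 m²/s

Final answer: h = 3.584 × 10^15 m²/s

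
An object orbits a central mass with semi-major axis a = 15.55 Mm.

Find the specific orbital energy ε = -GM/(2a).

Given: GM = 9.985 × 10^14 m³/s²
a = 15.55 Mm = 1.555 × 10^7 m
GM = 9.985 × 10^14 m³/s²
2a = 3.11 × 10^7 m
ε = −GM/(2a) = -3.21061 × 10^7 J/kg ≈ -32.11 MJ/kg

Final answer: -32.11 MJ/kg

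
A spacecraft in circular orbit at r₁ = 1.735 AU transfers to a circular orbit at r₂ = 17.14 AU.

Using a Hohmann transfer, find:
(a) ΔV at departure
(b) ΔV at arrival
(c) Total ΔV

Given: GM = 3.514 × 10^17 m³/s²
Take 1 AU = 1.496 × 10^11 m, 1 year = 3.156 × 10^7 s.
r₁ = 1.735 AU = 2.59556 × 10^11 m
r₂ = 17.14 AU = 2.56414 × 10^12 m
GM = 3.514 × 10^17 m³/s²
Transfer ellipse: a_t = (r₁ + r₂)/2 = 1.41185 × 10^12 m
Circular speed at r₁: v₁ = √(GM/r₁) = 1163.55 m/s
Transfer speed at r₁ (periapsis): v₁ₜ = √(GM(2/r₁ − 1/a_t)) = 1568.06 m/s
(a) ΔV₁ = v₁ₜ − v₁ = 404.508 m/s ≈ 404.5 m/s
Circular speed at r₂: v₂ = √(GM/r₂) = 370.194 m/s
Transfer speed at r₂ (apoapsis): v₂ₜ = √(GM(2/r₂ − 1/a_t)) = 158.727 m/s
(b) ΔV₂ = v₂ − v₂ₜ = 211.467 m/s ≈ 211.5 m/s
(c) ΔV_total = ΔV₁ + ΔV₂ = 615.975 m/s ≈ 0.1299 AU/year

Final answer:
(a) ΔV₁ = 404.5 m/s
(b) ΔV₂ = 211.5 m/s
(c) ΔV_total = 0.1299 AU/year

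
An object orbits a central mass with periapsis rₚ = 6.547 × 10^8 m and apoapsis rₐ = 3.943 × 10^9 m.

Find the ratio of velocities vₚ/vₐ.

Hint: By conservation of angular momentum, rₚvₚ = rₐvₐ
rₚ = 6.547 × 10^8 m
rₐ = 3.943 × 10^9 m
rₚvₚ = rₐvₐ  ⇒  vₚ/vₐ = rₐ/rₚ
vₚ/vₐ = (3.943 × 10^9) / (6.547 × 10^8) = 6.02261

Final answer: vₚ/vₐ = 6.023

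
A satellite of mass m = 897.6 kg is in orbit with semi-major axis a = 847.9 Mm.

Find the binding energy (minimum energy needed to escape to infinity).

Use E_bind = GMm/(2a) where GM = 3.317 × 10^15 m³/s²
a = 847.9 Mm = 8.479 × 10^8 m
GM = 3.317 × 10^15 m³/s²
m = 897.6 kg
GMm = 3.317 × 10^15 × 897.6 = 2.97734 × 10^18 m³·kg/s²
2a = 1.6958 × 10^9 m
E_bind = GMm/(2a) = 1.75571 × 10^9 J ≈ 1.756 GJ

Final answer: 1.756 GJ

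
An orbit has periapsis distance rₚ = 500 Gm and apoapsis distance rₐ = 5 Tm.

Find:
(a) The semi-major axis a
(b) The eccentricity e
rₚ = 500 Gm = 5 × 10^11 m
rₐ = 5 Tm = 5 × 10^12 m
(a) a = (rₚ + rₐ)/2 = 2.75 × 10^12 m ≈ 2.75 Tm
(b) e = (rₐ − rₚ)/(rₐ + rₚ) = (4.5 × 10^12) / (5.5 × 10^12) = 0.818182

Final answer:
(a) a = 2.75 Tm
(b) e = 0.8182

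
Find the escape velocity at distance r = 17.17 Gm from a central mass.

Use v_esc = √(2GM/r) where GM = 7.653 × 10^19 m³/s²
r = 17.17 Gm = 1.717 × 10^10 m
GM = 7.653 × 10^19 m³/s²
2GM/r = 2 × (7.653 × 10^19) / (1.717 × 10^10) = 8.91439 × 10^9 m²/s²
v_esc = √(2GM/r) = 94416 m/s ≈ 94.42 km/s

Final answer: 94.42 km/s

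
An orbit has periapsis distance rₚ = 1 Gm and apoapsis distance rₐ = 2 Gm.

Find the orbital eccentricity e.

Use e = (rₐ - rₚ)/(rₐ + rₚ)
rₚ = 1 Gm = 1 × 10^9 m
rₐ = 2 Gm = 2 × 10^9 m
rₐ − rₚ = 1 × 10^9 m
rₐ + rₚ = 3 × 10^9 m
e = (rₐ − rₚ)/(rₐ + rₚ) = 0.333333

Final answer: e = 0.3333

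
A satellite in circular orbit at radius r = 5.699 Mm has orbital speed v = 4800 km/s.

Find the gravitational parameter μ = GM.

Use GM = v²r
r = 5.699 Mm = 5.699 × 10^6 m
v = 4800 km/s = 4.8 × 10^6 m/s
v² = 2.304 × 10^13 m²/s²
GM = v²r = 2.304 × 10^13 × 5.699 × 10^6 = 1.31305 × 10^20 m³/s²
GM ≈ 1.313 × 10^20 m³/s²

Final answer: GM = 1.313 × 10^20 m³/s²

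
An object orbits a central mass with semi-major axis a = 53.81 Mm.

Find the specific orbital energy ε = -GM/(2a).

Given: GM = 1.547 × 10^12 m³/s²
a = 53.81 Mm = 5.381 × 10^7 m
GM = 1.547 × 10^12 m³/s²
2a = 1.0762 × 10^8 m
ε = −GM/(2a) = -14374.7 J/kg ≈ -14.37 kJ/kg

Final answer: -14.37 kJ/kg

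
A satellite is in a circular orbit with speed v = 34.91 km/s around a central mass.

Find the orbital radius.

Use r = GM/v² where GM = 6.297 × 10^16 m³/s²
v = 34.91 km/s = 34910 m/s
GM = 6.297 × 10^16 m³/s²
v² = 1.21871 × 10^9 m²/s²
r = GM/v² = (6.297 × 10^16) / (1.21871 × 10^9) = 5.16695 × 10^7 m ≈ 51.67 Mm

Final answer: 51.67 Mm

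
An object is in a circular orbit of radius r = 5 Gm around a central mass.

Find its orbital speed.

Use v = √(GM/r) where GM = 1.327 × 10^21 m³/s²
r = 5 Gm = 5 × 10^9 m
GM = 1.327 × 10^21 m³/s²
GM/r = (1.327 × 10^21) / (5 × 10^9) = 2.654 × 10^11 m²/s²
v = √(GM/r) = 515170 m/s ≈ 515.2 km/s

Final answer: 515.2 km/s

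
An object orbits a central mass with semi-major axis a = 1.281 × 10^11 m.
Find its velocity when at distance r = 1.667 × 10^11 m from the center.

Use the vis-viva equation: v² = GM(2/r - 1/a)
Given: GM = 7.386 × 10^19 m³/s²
a = 1.281 × 10^11 m
r = 1.667 × 10^11 m
GM = 7.386 × 10^19 m³/s²
2/r − 1/a = 1.19976 × 10^-11 − 7.8064 × 10^-12 = 4.1912 × 10^-12 m⁻¹
v² = GM (2/r − 1/a) = 3.09562 × 10^8 m²/s²
v = 17594.4 m/s ≈ 17.59 km/s

Final answer: 17.59 km/s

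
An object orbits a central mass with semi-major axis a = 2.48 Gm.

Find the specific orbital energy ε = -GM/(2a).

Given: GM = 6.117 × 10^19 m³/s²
a = 2.48 Gm = 2.48 × 10^9 m
GM = 6.117 × 10^19 m³/s²
2a = 4.96 × 10^9 m
ε = −GM/(2a) = -1.23327 × 10^10 J/kg ≈ -12.33 GJ/kg

Final answer: -12.33 GJ/kg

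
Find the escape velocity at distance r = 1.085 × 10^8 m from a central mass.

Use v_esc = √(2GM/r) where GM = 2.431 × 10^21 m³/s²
r = 1.085 × 10^8 m
GM = 2.431 × 10^21 m³/s²
2GM/r = 2 × (2.431 × 10^21) / (1.085 × 10^8) = 4.48111 × 10^13 m²/s²
v_esc = √(2GM/r) = 6.69411 × 10^6 m/s ≈ 6694 km/s

Final answer: 6694 km/s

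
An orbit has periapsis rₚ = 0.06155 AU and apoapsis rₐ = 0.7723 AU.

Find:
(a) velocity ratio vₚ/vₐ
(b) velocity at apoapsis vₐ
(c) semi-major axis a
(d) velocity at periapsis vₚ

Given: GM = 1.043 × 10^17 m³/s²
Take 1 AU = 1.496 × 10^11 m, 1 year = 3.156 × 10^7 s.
rₚ = 0.06155 AU = 9.20788 × 10^9 m
rₐ = 0.7723 AU = 1.15536 × 10^11 m
GM = 1.043 × 10^17 m³/s²
a = (rₚ + rₐ)/2 = 6.2372 × 10^10 m
e = (rₐ − rₚ)/(rₐ + rₚ) = (1.06328 × 10^11) / (1.24744 × 10^11) = 0.852372
(a) vₚ/vₐ = rₐ/rₚ (angular momentum) = (1.15536 × 10^11) / (9.20788 × 10^9) = 12.5475 ≈ 12.55
(b) vₐ² = GM (2/rₐ − 1/a) = 1.043 × 10^17 × (1.73106 × 10^-11 − 1.60328 × 10^-11) = 133271 m²/s²;  vₐ = 365.063 m/s ≈ 365.1 m/s
(c) a = 6.2372 × 10^10 m ≈ 0.4169 AU
(d) vₚ² = GM (2/rₚ − 1/a) = 1.043 × 10^17 × (2.17205 × 10^-10 − 1.60328 × 10^-11) = 2.09823 × 10^7 m²/s²;  vₚ = 4580.64 m/s ≈ 0.9663 AU/year

Final answer:
(a) velocity ratio vₚ/vₐ = 12.55
(b) velocity at apoapsis vₐ = 365.1 m/s
(c) semi-major axis a = 0.4169 AU
(d) velocity at periapsis vₚ = 0.9663 AU/year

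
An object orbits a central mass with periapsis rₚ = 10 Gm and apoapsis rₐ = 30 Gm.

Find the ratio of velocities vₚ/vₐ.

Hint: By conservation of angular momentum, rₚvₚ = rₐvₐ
rₚ = 10 Gm = 1 × 10^10 m
rₐ = 30 Gm = 3 × 10^10 m
rₚvₚ = rₐvₐ  ⇒  vₚ/vₐ = rₐ/rₚ
vₚ/vₐ = (3 × 10^10) / (1 × 10^10) = 3

Final answer: vₚ/vₐ = 3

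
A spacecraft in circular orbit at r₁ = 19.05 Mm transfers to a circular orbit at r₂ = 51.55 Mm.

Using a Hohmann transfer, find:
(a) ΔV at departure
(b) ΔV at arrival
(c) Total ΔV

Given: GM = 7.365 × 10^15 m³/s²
r₁ = 19.05 Mm = 1.905 × 10^7 m
r₂ = 51.55 Mm = 5.155 × 10^7 m
GM = 7.365 × 10^15 m³/s²
Transfer ellipse: a_t = (r₁ + r₂)/2 = 3.53 × 10^7 m
Circular speed at r₁: v₁ = √(GM/r₁) = 19662.5 m/s
Transfer speed at r₁ (periapsis): v₁ₜ = √(GM(2/r₁ − 1/a_t)) = 23761.1 m/s
(a) ΔV₁ = v₁ₜ − v₁ = 4098.56 m/s ≈ 4.099 km/s
Circular speed at r₂: v₂ = √(GM/r₂) = 11952.9 m/s
Transfer speed at r₂ (apoapsis): v₂ₜ = √(GM(2/r₂ − 1/a_t)) = 8780.76 m/s
(b) ΔV₂ = v₂ − v₂ₜ = 3172.1 m/s ≈ 3.172 km/s
(c) ΔV_total = ΔV₁ + ΔV₂ = 7270.66 m/s ≈ 7.271 km/s

Final answer:
(a) ΔV₁ = 4.099 km/s
(b) ΔV₂ = 3.172 km/s
(c) ΔV_total = 7.271 km/s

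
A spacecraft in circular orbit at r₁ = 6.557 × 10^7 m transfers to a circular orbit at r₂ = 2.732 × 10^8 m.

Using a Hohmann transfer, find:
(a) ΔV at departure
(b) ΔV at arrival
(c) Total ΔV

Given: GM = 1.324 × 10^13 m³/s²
r₁ = 6.557 × 10^7 m
r₂ = 2.732 × 10^8 m
GM = 1.324 × 10^13 m³/s²
Transfer ellipse: a_t = (r₁ + r₂)/2 = 1.69385 × 10^8 m
Circular speed at r₁: v₁ = √(GM/r₁) = 449.357 m/s
Transfer speed at r₁ (periapsis): v₁ₜ = √(GM(2/r₁ − 1/a_t)) = 570.682 m/s
(a) ΔV₁ = v₁ₜ − v₁ = 121.325 m/s ≈ 121.3 m/s
Circular speed at r₂: v₂ = √(GM/r₂) = 220.142 m/s
Transfer speed at r₂ (apoapsis): v₂ₜ = √(GM(2/r₂ − 1/a_t)) = 136.968 m/s
(b) ΔV₂ = v₂ − v₂ₜ = 83.1745 m/s ≈ 83.17 m/s
(c) ΔV_total = ΔV₁ + ΔV₂ = 204.5 m/s ≈ 204.5 m/s

Final answer:
(a) ΔV₁ = 121.3 m/s
(b) ΔV₂ = 83.17 m/s
(c) ΔV_total = 204.5 m/s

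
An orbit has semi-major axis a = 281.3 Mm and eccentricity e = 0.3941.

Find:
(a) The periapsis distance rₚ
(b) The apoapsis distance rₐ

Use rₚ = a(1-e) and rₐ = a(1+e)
a = 281.3 Mm = 2.813 × 10^8 m
e = 0.3941:  1 − e = 0.6059,  1 + e = 1.3941
(a) rₚ = a(1 − e) = 2.813 × 10^8 m × 0.6059 = 1.7044 × 10^8 m ≈ 170.4 Mm
(b) rₐ = a(1 + e) = 2.813 × 10^8 m × 1.3941 = 3.9216 × 10^8 m ≈ 392.2 Mm

Final answer:
(a) rₚ = 170.4 Mm
(b) rₐ = 392.2 Mm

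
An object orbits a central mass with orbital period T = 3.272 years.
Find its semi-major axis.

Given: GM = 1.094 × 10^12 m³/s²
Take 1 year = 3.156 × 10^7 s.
T = 3.272 years = 1.03264 × 10^8 s
GM = 1.094 × 10^12 m³/s²
Kepler's third law: a³ = GM T² / (4π²)
T² = 1.06635 × 10^16 s²
a³ = (1.094 × 10^12) × (1.06635 × 10^16) / (4π²) = 2.955 × 10^26 m³
a = (a³)^(1/3) = 6.66069 × 10^8 m ≈ 666.1 Mm

Final answer: 666.1 Mm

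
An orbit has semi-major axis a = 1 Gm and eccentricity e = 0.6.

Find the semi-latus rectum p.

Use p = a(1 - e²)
a = 1 Gm = 1 × 10^9 m
e = 0.6,  e² = 0.36,  1 − e² = 0.64
p = a(1 − e²) = 1 × 10^9 m × 0.64 = 6.4 × 10^8 m ≈ 640 Mm

Final answer: p = 640 Mm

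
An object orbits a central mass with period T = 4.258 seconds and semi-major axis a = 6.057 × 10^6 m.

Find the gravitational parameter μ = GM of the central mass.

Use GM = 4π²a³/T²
T = 4.258 seconds
a = 6.057 × 10^6 m
a³ = 2.22215 × 10^20 m³
T² = 18.1306 s²
GM = 4π² × (2.22215 × 10^20) / 18.1306 = 4.83862 × 10^20 m³/s²
GM ≈ 4.839 × 10^20 m³/s²

Final answer: GM = 4.839 × 10^20 m³/s²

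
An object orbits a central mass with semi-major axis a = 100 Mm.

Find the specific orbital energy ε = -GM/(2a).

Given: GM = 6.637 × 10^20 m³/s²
a = 100 Mm = 1 × 10^8 m
GM = 6.637 × 10^20 m³/s²
2a = 2 × 10^8 m
ε = −GM/(2a) = -3.3185 × 10^12 J/kg ≈ -3318 GJ/kg

Final answer: -3318 GJ/kg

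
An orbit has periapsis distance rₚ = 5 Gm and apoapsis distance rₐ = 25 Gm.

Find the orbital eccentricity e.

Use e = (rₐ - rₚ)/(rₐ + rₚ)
rₚ = 5 Gm = 5 × 10^9 m
rₐ = 25 Gm = 2.5 × 10^10 m
rₐ − rₚ = 2 × 10^10 m
rₐ + rₚ = 3 × 10^10 m
e = (rₐ − rₚ)/(rₐ + rₚ) = 0.666667

Final answer: e = 0.6667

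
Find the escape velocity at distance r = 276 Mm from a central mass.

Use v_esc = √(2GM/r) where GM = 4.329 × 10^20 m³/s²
r = 276 Mm = 2.76 × 10^8 m
GM = 4.329 × 10^20 m³/s²
2GM/r = 2 × (4.329 × 10^20) / (2.76 × 10^8) = 3.13696 × 10^12 m²/s²
v_esc = √(2GM/r) = 1.77115 × 10^6 m/s ≈ 1771 km/s

Final answer: 1771 km/s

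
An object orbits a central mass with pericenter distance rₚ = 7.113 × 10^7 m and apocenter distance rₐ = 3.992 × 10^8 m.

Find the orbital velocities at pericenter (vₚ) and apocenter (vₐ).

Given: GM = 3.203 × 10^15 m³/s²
rₚ = 7.113 × 10^7 m
rₐ = 3.992 × 10^8 m
GM = 3.203 × 10^15 m³/s²
a = (rₚ + rₐ)/2 = 2.35165 × 10^8 m
Vis-viva: v² = GM (2/r − 1/a)
vₚ² = 3.203 × 10^15 × (2.81175 × 10^-8 − 4.25233 × 10^-9) = 7.64402 × 10^7 m²/s²
vₚ = 8743.01 m/s ≈ 8.743 km/s
vₐ² = 3.203 × 10^15 × (5.01002 × 10^-9 − 4.25233 × 10^-9) = 2.42687 × 10^6 m²/s²
vₐ = 1557.84 m/s ≈ 1.558 km/s

Final answer: vₚ = 8.743 km/s, vₐ = 1.558 km/s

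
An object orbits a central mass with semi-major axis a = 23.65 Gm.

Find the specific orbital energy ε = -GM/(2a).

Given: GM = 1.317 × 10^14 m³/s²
a = 23.65 Gm = 2.365 × 10^10 m
GM = 1.317 × 10^14 m³/s²
2a = 4.73 × 10^10 m
ε = −GM/(2a) = -2784.36 J/kg ≈ -2.784 kJ/kg

Final answer: -2.784 kJ/kg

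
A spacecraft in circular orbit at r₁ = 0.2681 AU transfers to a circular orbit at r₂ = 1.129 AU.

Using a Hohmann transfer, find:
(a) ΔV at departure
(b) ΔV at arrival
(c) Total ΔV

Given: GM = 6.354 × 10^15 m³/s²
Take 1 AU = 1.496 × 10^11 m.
r₁ = 0.2681 AU = 4.01078 × 10^10 m
r₂ = 1.129 AU = 1.68898 × 10^11 m
GM = 6.354 × 10^15 m³/s²
Transfer ellipse: a_t = (r₁ + r₂)/2 = 1.04503 × 10^11 m
Circular speed at r₁: v₁ = √(GM/r₁) = 398.024 m/s
Transfer speed at r₁ (periapsis): v₁ₜ = √(GM(2/r₁ − 1/a_t)) = 506.008 m/s
(a) ΔV₁ = v₁ₜ − v₁ = 107.984 m/s ≈ 108 m/s
Circular speed at r₂: v₂ = √(GM/r₂) = 193.959 m/s
Transfer speed at r₂ (apoapsis): v₂ₜ = √(GM(2/r₂ − 1/a_t)) = 120.16 m/s
(b) ΔV₂ = v₂ − v₂ₜ = 73.7992 m/s ≈ 73.8 m/s
(c) ΔV_total = ΔV₁ + ΔV₂ = 181.783 m/s ≈ 181.8 m/s

Final answer:
(a) ΔV₁ = 108 m/s
(b) ΔV₂ = 73.8 m/s
(c) ΔV_total = 181.8 m/s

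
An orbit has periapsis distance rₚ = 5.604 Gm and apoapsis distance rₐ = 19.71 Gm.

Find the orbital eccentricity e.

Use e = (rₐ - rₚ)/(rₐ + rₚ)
rₚ = 5.604 Gm = 5.604 × 10^9 m
rₐ = 19.71 Gm = 1.971 × 10^10 m
rₐ − rₚ = 1.4106 × 10^10 m
rₐ + rₚ = 2.5314 × 10^10 m
e = (rₐ − rₚ)/(rₐ + rₚ) = 0.557241

Final answer: e = 0.5572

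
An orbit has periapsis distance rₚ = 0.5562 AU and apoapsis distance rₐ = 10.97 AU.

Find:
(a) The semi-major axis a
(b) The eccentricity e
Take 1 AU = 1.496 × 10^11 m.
rₚ = 0.5562 AU = 8.32075 × 10^10 m
rₐ = 10.97 AU = 1.64111 × 10^12 m
(a) a = (rₚ + rₐ)/2 = 8.6216 × 10^11 m ≈ 5.763 AU
(b) e = (rₐ − rₚ)/(rₐ + rₚ) = (1.5579 × 10^12) / (1.72432 × 10^12) = 0.903489

Final answer:
(a) a = 5.763 AU
(b) e = 0.9035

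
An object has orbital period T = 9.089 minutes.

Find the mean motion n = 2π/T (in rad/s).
T = 9.089 minutes = 545.34 s
n = 2π / 545.34 s = 0.0115216 rad/s ≈ 0.01152 rad/s

Final answer: n = 0.01152 rad/s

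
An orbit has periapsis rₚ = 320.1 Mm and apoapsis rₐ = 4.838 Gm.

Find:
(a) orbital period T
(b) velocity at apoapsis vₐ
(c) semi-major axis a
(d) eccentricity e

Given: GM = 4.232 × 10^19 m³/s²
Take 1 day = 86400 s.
rₚ = 320.1 Mm = 3.201 × 10^8 m
rₐ = 4.838 Gm = 4.838 × 10^9 m
GM = 4.232 × 10^19 m³/s²
a = (rₚ + rₐ)/2 = 2.57905 × 10^9 m
e = (rₐ − rₚ)/(rₐ + rₚ) = (4.5179 × 10^9) / (5.1581 × 10^9) = 0.875885
(a) a³ = 1.71545 × 10^28 m³;  T = 2π √(a³/GM) = 2π × 20133.4 s = 126502 s ≈ 1.464 days
(b) vₐ² = GM (2/rₐ − 1/a) = 4.232 × 10^19 × (4.13394 × 10^-10 − 3.8774 × 10^-10) = 1.08569 × 10^9 m²/s²;  vₐ = 32949.8 m/s ≈ 32.95 km/s
(c) a = 2.57905 × 10^9 m ≈ 2.579 Gm
(d) e = 0.875885 ≈ 0.8759

Final answer:
(a) orbital period T = 1.464 days
(b) velocity at apoapsis vₐ = 32.95 km/s
(c) semi-major axis a = 2.579 Gm
(d) eccentricity e = 0.8759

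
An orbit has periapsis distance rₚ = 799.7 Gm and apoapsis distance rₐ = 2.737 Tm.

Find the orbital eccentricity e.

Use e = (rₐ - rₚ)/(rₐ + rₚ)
rₚ = 799.7 Gm = 7.997 × 10^11 m
rₐ = 2.737 Tm = 2.737 × 10^12 m
rₐ − rₚ = 1.9373 × 10^12 m
rₐ + rₚ = 3.5367 × 10^12 m
e = (rₐ − rₚ)/(rₐ + rₚ) = 0.547771

Final answer: e = 0.5478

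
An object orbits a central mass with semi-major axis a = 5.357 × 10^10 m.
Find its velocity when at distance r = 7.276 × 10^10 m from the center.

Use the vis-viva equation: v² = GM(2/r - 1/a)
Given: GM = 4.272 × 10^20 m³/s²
a = 5.357 × 10^10 m
r = 7.276 × 10^10 m
GM = 4.272 × 10^20 m³/s²
2/r − 1/a = 2.74876 × 10^-11 − 1.86672 × 10^-11 = 8.82047 × 10^-12 m⁻¹
v² = GM (2/r − 1/a) = 3.7681 × 10^9 m²/s²
v = 61384.9 m/s ≈ 61.38 km/s

Final answer: 61.38 km/s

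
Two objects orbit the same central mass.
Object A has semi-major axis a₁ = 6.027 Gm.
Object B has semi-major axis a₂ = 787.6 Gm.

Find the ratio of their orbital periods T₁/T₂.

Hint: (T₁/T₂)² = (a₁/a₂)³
a₁ = 6.027 Gm = 6.027 × 10^9 m
a₂ = 787.6 Gm = 7.876 × 10^11 m
a₁/a₂ = 0.00765236
T₁/T₂ = (a₁/a₂)^(3/2) = (0.00765236)^1.5 = 0.000669412

Final answer: T₁/T₂ = 0.0006694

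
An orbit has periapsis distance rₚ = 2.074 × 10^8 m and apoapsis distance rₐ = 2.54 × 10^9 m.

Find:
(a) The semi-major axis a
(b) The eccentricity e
rₚ = 2.074 × 10^8 m
rₐ = 2.54 × 10^9 m
(a) a = (rₚ + rₐ)/2 = 1.3737 × 10^9 m ≈ 1.374 × 10^9 m
(b) e = (rₐ − rₚ)/(rₐ + rₚ) = (2.3326 × 10^9) / (2.7474 × 10^9) = 0.849021

Final answer:
(a) a = 1.374 × 10^9 m
(b) e = 0.849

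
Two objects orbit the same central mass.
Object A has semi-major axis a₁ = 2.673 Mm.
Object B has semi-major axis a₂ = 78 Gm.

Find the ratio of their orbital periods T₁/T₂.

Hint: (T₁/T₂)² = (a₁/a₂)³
a₁ = 2.673 Mm = 2.673 × 10^6 m
a₂ = 78 Gm = 7.8 × 10^10 m
a₁/a₂ = 3.42692 × 10^-5
T₁/T₂ = (a₁/a₂)^(3/2) = (3.42692 × 10^-5)^1.5 = 2.00612 × 10^-7

Final answer: T₁/T₂ = 2.006 × 10^-7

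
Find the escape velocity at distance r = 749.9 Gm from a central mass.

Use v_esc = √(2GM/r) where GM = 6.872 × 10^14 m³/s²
r = 749.9 Gm = 7.499 × 10^11 m
GM = 6.872 × 10^14 m³/s²
2GM/r = 2 × (6.872 × 10^14) / (7.499 × 10^11) = 1832.78 m²/s²
v_esc = √(2GM/r) = 42.811 m/s ≈ 42.81 m/s

Final answer: 42.81 m/s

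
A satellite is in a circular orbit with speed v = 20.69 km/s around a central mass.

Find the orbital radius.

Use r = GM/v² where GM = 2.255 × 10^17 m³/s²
v = 20.69 km/s = 20690 m/s
GM = 2.255 × 10^17 m³/s²
v² = 4.28076 × 10^8 m²/s²
r = GM/v² = (2.255 × 10^17) / (4.28076 × 10^8) = 5.26775 × 10^8 m ≈ 526.8 Mm

Final answer: 526.8 Mm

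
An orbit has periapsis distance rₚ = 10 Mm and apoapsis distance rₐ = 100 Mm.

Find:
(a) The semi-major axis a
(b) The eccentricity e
rₚ = 10 Mm = 1 × 10^7 m
rₐ = 100 Mm = 1 × 10^8 m
(a) a = (rₚ + rₐ)/2 = 5.5 × 10^7 m ≈ 55 Mm
(b) e = (rₐ − rₚ)/(rₐ + rₚ) = (9 × 10^7) / (1.1 × 10^8) = 0.818182

Final answer:
(a) a = 55 Mm
(b) e = 0.8182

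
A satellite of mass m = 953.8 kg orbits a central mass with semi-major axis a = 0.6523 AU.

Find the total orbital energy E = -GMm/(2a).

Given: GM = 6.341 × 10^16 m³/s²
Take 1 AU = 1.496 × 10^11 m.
a = 0.6523 AU = 9.75841 × 10^10 m
GM = 6.341 × 10^16 m³/s²
2a = 1.95168 × 10^11 m
GMm = 6.341 × 10^16 × 953.8 = 6.04805 × 10^19 m³·kg/s²
E = −GMm/(2a) = -3.09889 × 10^8 J ≈ -309.9 MJ

Final answer: -309.9 MJ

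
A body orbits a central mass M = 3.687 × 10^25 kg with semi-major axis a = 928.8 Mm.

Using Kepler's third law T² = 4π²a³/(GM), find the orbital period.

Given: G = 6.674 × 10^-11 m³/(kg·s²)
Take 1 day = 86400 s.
M = 3.687 × 10^25 kg
GM = G × M = 6.674 × 10^-11 × 3.687 × 10^25 = 2.4607 × 10^15 m³/s²
a = 928.8 Mm = 9.288 × 10^8 m
a³ = 8.01247 × 10^26 m³
T = 2π √(a³/GM) = 2π √((8.01247 × 10^26) / (2.4607 × 10^15)) = 2π × 570629 s
T = 3.58537 × 10^6 s ≈ 41.5 days

Final answer: 41.5 days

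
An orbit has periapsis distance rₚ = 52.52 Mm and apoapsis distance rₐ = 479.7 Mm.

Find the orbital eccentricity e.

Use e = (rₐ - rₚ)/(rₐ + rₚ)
rₚ = 52.52 Mm = 5.252 × 10^7 m
rₐ = 479.7 Mm = 4.797 × 10^8 m
rₐ − rₚ = 4.2718 × 10^8 m
rₐ + rₚ = 5.3222 × 10^8 m
e = (rₐ − rₚ)/(rₐ + rₚ) = 0.802638

Final answer: e = 0.8026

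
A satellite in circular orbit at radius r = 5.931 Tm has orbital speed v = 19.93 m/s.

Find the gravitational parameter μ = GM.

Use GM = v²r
r = 5.931 Tm = 5.931 × 10^12 m
v = 19.93 m/s
v² = 397.205 m²/s²
GM = v²r = 397.205 × 5.931 × 10^12 = 2.35582 × 10^15 m³/s²
GM ≈ 2.356 × 10^15 m³/s²

Final answer: GM = 2.356 × 10^15 m³/s²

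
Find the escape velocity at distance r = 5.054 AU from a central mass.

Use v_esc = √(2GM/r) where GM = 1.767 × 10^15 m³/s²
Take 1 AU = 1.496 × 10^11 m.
r = 5.054 AU = 7.56078 × 10^11 m
GM = 1.767 × 10^15 m³/s²
2GM/r = 2 × (1.767 × 10^15) / (7.56078 × 10^11) = 4674.12 m²/s²
v_esc = √(2GM/r) = 68.3675 m/s ≈ 68.37 m/s

Final answer: 68.37 m/s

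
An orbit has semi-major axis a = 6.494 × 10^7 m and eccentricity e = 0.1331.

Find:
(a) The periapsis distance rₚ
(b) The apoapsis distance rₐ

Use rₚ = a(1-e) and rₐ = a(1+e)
a = 6.494 × 10^7 m
e = 0.1331:  1 − e = 0.8669,  1 + e = 1.1331
(a) rₚ = a(1 − e) = 6.494 × 10^7 m × 0.8669 = 5.62965 × 10^7 m ≈ 5.63 × 10^7 m
(b) rₐ = a(1 + e) = 6.494 × 10^7 m × 1.1331 = 7.35835 × 10^7 m ≈ 7.358 × 10^7 m

Final answer:
(a) rₚ = 5.63 × 10^7 m
(b) rₐ = 7.358 × 10^7 m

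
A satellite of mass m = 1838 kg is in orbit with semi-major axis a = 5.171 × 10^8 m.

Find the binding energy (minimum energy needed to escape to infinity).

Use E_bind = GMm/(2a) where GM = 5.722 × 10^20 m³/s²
a = 5.171 × 10^8 m
GM = 5.722 × 10^20 m³/s²
m = 1838 kg
GMm = 5.722 × 10^20 × 1838 = 1.0517 × 10^24 m³·kg/s²
2a = 1.0342 × 10^9 m
E_bind = GMm/(2a) = 1.01692 × 10^15 J ≈ 1.017 PJ

Final answer: 1.017 PJ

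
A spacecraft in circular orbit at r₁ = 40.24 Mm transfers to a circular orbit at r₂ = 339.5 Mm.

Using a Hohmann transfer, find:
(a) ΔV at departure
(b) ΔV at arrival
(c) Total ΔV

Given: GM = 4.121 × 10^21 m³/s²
r₁ = 40.24 Mm = 4.024 × 10^7 m
r₂ = 339.5 Mm = 3.395 × 10^8 m
GM = 4.121 × 10^21 m³/s²
Transfer ellipse: a_t = (r₁ + r₂)/2 = 1.8987 × 10^8 m
Circular speed at r₁: v₁ = √(GM/r₁) = 1.01198 × 10^7 m/s
Transfer speed at r₁ (periapsis): v₁ₜ = √(GM(2/r₁ − 1/a_t)) = 1.35321 × 10^7 m/s
(a) ΔV₁ = v₁ₜ − v₁ = 3.41225 × 10^6 m/s ≈ 3412 km/s
Circular speed at r₂: v₂ = √(GM/r₂) = 3.48403 × 10^6 m/s
Transfer speed at r₂ (apoapsis): v₂ₜ = √(GM(2/r₂ − 1/a_t)) = 1.60392 × 10^6 m/s
(b) ΔV₂ = v₂ − v₂ₜ = 1.88011 × 10^6 m/s ≈ 1880 km/s
(c) ΔV_total = ΔV₁ + ΔV₂ = 5.29236 × 10^6 m/s ≈ 5292 km/s

Final answer:
(a) ΔV₁ = 3412 km/s
(b) ΔV₂ = 1880 km/s
(c) ΔV_total = 5292 km/s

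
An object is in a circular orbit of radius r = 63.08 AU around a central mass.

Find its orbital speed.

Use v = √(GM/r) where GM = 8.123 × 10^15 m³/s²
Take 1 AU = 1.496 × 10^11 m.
r = 63.08 AU = 9.43677 × 10^12 m
GM = 8.123 × 10^15 m³/s²
GM/r = (8.123 × 10^15) / (9.43677 × 10^12) = 860.782 m²/s²
v = √(GM/r) = 29.3391 m/s ≈ 29.34 m/s

Final answer: 29.34 m/s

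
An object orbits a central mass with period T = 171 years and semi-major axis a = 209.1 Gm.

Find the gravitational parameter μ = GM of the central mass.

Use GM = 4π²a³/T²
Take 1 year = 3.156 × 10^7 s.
T = 171 years = 5.39676 × 10^9 s
a = 209.1 Gm = 2.091 × 10^11 m
a³ = 9.14244 × 10^33 m³
T² = 2.9125 × 10^19 s²
GM = 4π² × (9.14244 × 10^33) / (2.9125 × 10^19) = 1.23924 × 10^16 m³/s²
GM ≈ 1.239 × 10^16 m³/s²

Final answer: GM = 1.239 × 10^16 m³/s²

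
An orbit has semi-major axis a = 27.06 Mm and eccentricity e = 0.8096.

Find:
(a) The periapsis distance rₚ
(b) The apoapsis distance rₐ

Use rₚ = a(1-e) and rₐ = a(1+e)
a = 27.06 Mm = 2.706 × 10^7 m
e = 0.8096:  1 − e = 0.1904,  1 + e = 1.8096
(a) rₚ = a(1 − e) = 2.706 × 10^7 m × 0.1904 = 5.15222 × 10^6 m ≈ 5.152 Mm
(b) rₐ = a(1 + e) = 2.706 × 10^7 m × 1.8096 = 4.89678 × 10^7 m ≈ 48.97 Mm

Final answer:
(a) rₚ = 5.152 Mm
(b) rₐ = 48.97 Mm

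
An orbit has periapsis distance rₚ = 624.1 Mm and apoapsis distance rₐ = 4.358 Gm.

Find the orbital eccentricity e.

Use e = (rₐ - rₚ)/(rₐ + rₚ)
rₚ = 624.1 Mm = 6.241 × 10^8 m
rₐ = 4.358 Gm = 4.358 × 10^9 m
rₐ − rₚ = 3.7339 × 10^9 m
rₐ + rₚ = 4.9821 × 10^9 m
e = (rₐ − rₚ)/(rₐ + rₚ) = 0.749463

Final answer: e = 0.7495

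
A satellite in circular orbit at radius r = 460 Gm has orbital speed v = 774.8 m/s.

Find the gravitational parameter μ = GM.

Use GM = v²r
r = 460 Gm = 4.6 × 10^11 m
v = 774.8 m/s
v² = 600315 m²/s²
GM = v²r = 600315 × 4.6 × 10^11 = 2.76145 × 10^17 m³/s²
GM ≈ 2.761 × 10^17 m³/s²

Final answer: GM = 2.761 × 10^17 m³/s²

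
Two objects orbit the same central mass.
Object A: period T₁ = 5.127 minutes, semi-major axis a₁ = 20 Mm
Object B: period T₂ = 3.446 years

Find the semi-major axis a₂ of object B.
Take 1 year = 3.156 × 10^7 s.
T₁ = 5.127 minutes = 307.62 s
T₂ = 3.446 years = 1.08756 × 10^8 s
a₁ = 20 Mm = 2 × 10^7 m
Kepler's third law: (T₂/T₁)² = (a₂/a₁)³  ⇒  a₂ = a₁ (T₂/T₁)^(2/3)
T₂/T₁ = 353539
(T₂/T₁)^(2/3) = 4999.87
a₂ = 2 × 10^7 m × 4999.87 = 9.99973 × 10^10 m ≈ 100 Gm

Final answer: a₂ = 100 Gm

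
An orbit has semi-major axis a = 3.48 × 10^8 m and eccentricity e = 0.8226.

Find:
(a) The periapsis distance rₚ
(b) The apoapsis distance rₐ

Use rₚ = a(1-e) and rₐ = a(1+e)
a = 3.48 × 10^8 m
e = 0.8226:  1 − e = 0.1774,  1 + e = 1.8226
(a) rₚ = a(1 − e) = 3.48 × 10^8 m × 0.1774 = 6.17352 × 10^7 m ≈ 6.174 × 10^7 m
(b) rₐ = a(1 + e) = 3.48 × 10^8 m × 1.8226 = 6.34265 × 10^8 m ≈ 6.343 × 10^8 m

Final answer:
(a) rₚ = 6.174 × 10^7 m
(b) rₐ = 6.343 × 10^8 m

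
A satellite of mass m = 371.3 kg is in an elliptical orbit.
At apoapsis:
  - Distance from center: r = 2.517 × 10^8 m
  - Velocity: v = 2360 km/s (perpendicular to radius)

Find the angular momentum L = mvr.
r = 2.517 × 10^8 m
v = 2360 km/s = 2.36 × 10^6 m/s
vr = 2.36 × 10^6 × 2.517 × 10^8 = 5.94012 × 10^14 m²/s
L = m × vr = 371.3 × 5.94012 × 10^14 = 2.20557 × 10^17 kg·m²/s ≈ 2.206 × 10^17 kg·m²/s

Final answer: L = 2.206 × 10^17 kg·m²/s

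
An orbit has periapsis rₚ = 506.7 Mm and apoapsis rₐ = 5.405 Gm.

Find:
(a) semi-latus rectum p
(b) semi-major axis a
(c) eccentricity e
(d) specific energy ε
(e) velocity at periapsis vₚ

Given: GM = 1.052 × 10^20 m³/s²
rₚ = 506.7 Mm = 5.067 × 10^8 m
rₐ = 5.405 Gm = 5.405 × 10^9 m
GM = 1.052 × 10^20 m³/s²
a = (rₚ + rₐ)/2 = 2.95585 × 10^9 m
e = (rₐ − rₚ)/(rₐ + rₚ) = (4.8983 × 10^9) / (5.9117 × 10^9) = 0.828577
(a) 1 − e² = 0.31346;  p = a(1 − e²) = 2.95585 × 10^9 × 0.31346 = 9.2654 × 10^8 m ≈ 926.5 Mm
(b) a = 2.95585 × 10^9 m ≈ 2.956 Gm
(c) e = 0.828577 ≈ 0.8286
(d) 2a = 5.9117 × 10^9 m;  ε = −GM/(2a) = -1.77952 × 10^10 J/kg ≈ -17.8 GJ/kg
(e) vₚ² = GM (2/rₚ − 1/a) = 1.052 × 10^20 × (3.94711 × 10^-9 − 3.38312 × 10^-10) = 3.79645 × 10^11 m²/s²;  vₚ = 616154 m/s ≈ 616.2 km/s

Final answer:
(a) semi-latus rectum p = 926.5 Mm
(b) semi-major axis a = 2.956 Gm
(c) eccentricity e = 0.8286
(d) specific energy ε = -17.8 GJ/kg
(e) velocity at periapsis vₚ = 616.2 km/s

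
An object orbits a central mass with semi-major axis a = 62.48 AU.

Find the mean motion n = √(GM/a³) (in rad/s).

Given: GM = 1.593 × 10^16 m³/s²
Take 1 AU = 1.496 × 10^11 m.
a = 62.48 AU = 9.34701 × 10^12 m
GM = 1.593 × 10^16 m³/s²
a³ = 8.16616 × 10^38 m³
GM/a³ = (1.593 × 10^16) / (8.16616 × 10^38) = 1.95073 × 10^-23 s⁻²
n = √(GM/a³) = 4.41671 × 10^-12 rad/s ≈ 4.417 × 10^-12 rad/s

Final answer: n = 4.417 × 10^-12 rad/s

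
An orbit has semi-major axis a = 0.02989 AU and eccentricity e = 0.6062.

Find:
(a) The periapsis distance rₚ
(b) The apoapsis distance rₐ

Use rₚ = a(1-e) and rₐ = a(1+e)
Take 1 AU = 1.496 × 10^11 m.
a = 0.02989 AU = 4.47154 × 10^9 m
e = 0.6062:  1 − e = 0.3938,  1 + e = 1.6062
(a) rₚ = a(1 − e) = 4.47154 × 10^9 m × 0.3938 = 1.76089 × 10^9 m ≈ 0.01177 AU
(b) rₐ = a(1 + e) = 4.47154 × 10^9 m × 1.6062 = 7.18219 × 10^9 m ≈ 0.04801 AU

Final answer:
(a) rₚ = 0.01177 AU
(b) rₐ = 0.04801 AU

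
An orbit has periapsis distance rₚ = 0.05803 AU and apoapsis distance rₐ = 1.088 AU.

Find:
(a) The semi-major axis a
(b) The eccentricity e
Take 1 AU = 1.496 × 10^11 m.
rₚ = 0.05803 AU = 8.68129 × 10^9 m
rₐ = 1.088 AU = 1.62765 × 10^11 m
(a) a = (rₚ + rₐ)/2 = 8.5723 × 10^10 m ≈ 0.573 AU
(b) e = (rₐ − rₚ)/(rₐ + rₚ) = (1.54084 × 10^11) / (1.71446 × 10^11) = 0.898729

Final answer:
(a) a = 0.573 AU
(b) e = 0.8987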